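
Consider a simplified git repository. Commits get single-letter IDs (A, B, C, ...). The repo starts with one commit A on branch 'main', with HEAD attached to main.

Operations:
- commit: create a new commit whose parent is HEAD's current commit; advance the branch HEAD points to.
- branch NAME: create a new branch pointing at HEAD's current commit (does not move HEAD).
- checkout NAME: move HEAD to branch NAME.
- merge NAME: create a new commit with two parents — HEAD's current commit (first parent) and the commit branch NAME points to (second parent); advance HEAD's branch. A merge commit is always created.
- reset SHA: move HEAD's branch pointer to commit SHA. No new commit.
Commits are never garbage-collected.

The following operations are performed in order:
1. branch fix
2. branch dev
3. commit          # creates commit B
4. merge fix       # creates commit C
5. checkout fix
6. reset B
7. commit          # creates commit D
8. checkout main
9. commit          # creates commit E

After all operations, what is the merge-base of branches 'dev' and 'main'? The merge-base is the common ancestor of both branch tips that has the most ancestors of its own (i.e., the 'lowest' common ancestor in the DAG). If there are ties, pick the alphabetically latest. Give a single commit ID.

Answer: A

Derivation:
After op 1 (branch): HEAD=main@A [fix=A main=A]
After op 2 (branch): HEAD=main@A [dev=A fix=A main=A]
After op 3 (commit): HEAD=main@B [dev=A fix=A main=B]
After op 4 (merge): HEAD=main@C [dev=A fix=A main=C]
After op 5 (checkout): HEAD=fix@A [dev=A fix=A main=C]
After op 6 (reset): HEAD=fix@B [dev=A fix=B main=C]
After op 7 (commit): HEAD=fix@D [dev=A fix=D main=C]
After op 8 (checkout): HEAD=main@C [dev=A fix=D main=C]
After op 9 (commit): HEAD=main@E [dev=A fix=D main=E]
ancestors(dev=A): ['A']
ancestors(main=E): ['A', 'B', 'C', 'E']
common: ['A']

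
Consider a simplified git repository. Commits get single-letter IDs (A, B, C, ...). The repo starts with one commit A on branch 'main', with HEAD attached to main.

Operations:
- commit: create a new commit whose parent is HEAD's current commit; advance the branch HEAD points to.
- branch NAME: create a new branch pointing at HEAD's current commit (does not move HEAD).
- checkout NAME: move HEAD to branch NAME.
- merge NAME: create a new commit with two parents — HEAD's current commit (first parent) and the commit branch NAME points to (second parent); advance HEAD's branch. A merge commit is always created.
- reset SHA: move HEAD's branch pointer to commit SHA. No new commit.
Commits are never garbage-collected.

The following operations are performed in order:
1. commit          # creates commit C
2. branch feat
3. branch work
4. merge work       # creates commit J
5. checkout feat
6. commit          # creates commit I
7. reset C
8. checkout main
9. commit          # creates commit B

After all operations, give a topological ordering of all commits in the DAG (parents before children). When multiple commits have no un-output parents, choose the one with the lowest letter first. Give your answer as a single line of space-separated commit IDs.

Answer: A C I J B

Derivation:
After op 1 (commit): HEAD=main@C [main=C]
After op 2 (branch): HEAD=main@C [feat=C main=C]
After op 3 (branch): HEAD=main@C [feat=C main=C work=C]
After op 4 (merge): HEAD=main@J [feat=C main=J work=C]
After op 5 (checkout): HEAD=feat@C [feat=C main=J work=C]
After op 6 (commit): HEAD=feat@I [feat=I main=J work=C]
After op 7 (reset): HEAD=feat@C [feat=C main=J work=C]
After op 8 (checkout): HEAD=main@J [feat=C main=J work=C]
After op 9 (commit): HEAD=main@B [feat=C main=B work=C]
commit A: parents=[]
commit B: parents=['J']
commit C: parents=['A']
commit I: parents=['C']
commit J: parents=['C', 'C']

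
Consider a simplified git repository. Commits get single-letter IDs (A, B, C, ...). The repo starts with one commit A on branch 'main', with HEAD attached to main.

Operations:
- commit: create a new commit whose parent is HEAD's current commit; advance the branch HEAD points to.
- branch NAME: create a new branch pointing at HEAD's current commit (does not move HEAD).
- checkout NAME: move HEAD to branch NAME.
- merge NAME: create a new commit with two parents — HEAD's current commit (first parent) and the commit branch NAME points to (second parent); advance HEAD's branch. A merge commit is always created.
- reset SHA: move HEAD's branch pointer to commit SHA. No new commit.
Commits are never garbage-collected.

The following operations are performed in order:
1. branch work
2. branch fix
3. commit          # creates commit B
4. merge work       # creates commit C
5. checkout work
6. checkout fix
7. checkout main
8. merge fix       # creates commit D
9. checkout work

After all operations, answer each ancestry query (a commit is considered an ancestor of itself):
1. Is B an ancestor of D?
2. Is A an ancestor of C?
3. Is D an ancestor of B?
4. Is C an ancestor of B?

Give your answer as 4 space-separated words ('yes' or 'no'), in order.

Answer: yes yes no no

Derivation:
After op 1 (branch): HEAD=main@A [main=A work=A]
After op 2 (branch): HEAD=main@A [fix=A main=A work=A]
After op 3 (commit): HEAD=main@B [fix=A main=B work=A]
After op 4 (merge): HEAD=main@C [fix=A main=C work=A]
After op 5 (checkout): HEAD=work@A [fix=A main=C work=A]
After op 6 (checkout): HEAD=fix@A [fix=A main=C work=A]
After op 7 (checkout): HEAD=main@C [fix=A main=C work=A]
After op 8 (merge): HEAD=main@D [fix=A main=D work=A]
After op 9 (checkout): HEAD=work@A [fix=A main=D work=A]
ancestors(D) = {A,B,C,D}; B in? yes
ancestors(C) = {A,B,C}; A in? yes
ancestors(B) = {A,B}; D in? no
ancestors(B) = {A,B}; C in? no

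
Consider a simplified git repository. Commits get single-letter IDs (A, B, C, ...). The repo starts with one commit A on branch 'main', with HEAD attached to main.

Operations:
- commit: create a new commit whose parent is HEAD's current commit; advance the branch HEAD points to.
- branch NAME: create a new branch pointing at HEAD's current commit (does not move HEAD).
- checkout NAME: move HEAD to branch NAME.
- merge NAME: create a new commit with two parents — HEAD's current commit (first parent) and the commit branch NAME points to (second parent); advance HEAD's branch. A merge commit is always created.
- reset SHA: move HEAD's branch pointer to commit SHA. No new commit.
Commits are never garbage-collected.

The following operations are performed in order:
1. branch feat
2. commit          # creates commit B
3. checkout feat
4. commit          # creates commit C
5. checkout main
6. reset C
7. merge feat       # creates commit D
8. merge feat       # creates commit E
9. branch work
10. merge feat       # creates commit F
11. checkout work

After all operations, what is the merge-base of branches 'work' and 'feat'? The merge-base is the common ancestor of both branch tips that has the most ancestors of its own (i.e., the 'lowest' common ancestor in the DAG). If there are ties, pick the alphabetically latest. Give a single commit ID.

After op 1 (branch): HEAD=main@A [feat=A main=A]
After op 2 (commit): HEAD=main@B [feat=A main=B]
After op 3 (checkout): HEAD=feat@A [feat=A main=B]
After op 4 (commit): HEAD=feat@C [feat=C main=B]
After op 5 (checkout): HEAD=main@B [feat=C main=B]
After op 6 (reset): HEAD=main@C [feat=C main=C]
After op 7 (merge): HEAD=main@D [feat=C main=D]
After op 8 (merge): HEAD=main@E [feat=C main=E]
After op 9 (branch): HEAD=main@E [feat=C main=E work=E]
After op 10 (merge): HEAD=main@F [feat=C main=F work=E]
After op 11 (checkout): HEAD=work@E [feat=C main=F work=E]
ancestors(work=E): ['A', 'C', 'D', 'E']
ancestors(feat=C): ['A', 'C']
common: ['A', 'C']

Answer: C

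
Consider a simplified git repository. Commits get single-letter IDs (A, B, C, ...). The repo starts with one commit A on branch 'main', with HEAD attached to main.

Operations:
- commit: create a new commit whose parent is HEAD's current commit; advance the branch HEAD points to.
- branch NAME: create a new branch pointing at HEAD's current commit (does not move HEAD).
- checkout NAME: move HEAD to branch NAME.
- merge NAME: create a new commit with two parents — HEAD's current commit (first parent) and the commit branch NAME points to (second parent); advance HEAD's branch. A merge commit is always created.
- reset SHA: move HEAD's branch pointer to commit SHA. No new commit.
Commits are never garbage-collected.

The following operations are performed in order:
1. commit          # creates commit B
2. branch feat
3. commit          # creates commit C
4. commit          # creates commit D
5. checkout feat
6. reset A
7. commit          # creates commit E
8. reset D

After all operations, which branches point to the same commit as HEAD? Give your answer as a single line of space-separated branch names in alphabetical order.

After op 1 (commit): HEAD=main@B [main=B]
After op 2 (branch): HEAD=main@B [feat=B main=B]
After op 3 (commit): HEAD=main@C [feat=B main=C]
After op 4 (commit): HEAD=main@D [feat=B main=D]
After op 5 (checkout): HEAD=feat@B [feat=B main=D]
After op 6 (reset): HEAD=feat@A [feat=A main=D]
After op 7 (commit): HEAD=feat@E [feat=E main=D]
After op 8 (reset): HEAD=feat@D [feat=D main=D]

Answer: feat main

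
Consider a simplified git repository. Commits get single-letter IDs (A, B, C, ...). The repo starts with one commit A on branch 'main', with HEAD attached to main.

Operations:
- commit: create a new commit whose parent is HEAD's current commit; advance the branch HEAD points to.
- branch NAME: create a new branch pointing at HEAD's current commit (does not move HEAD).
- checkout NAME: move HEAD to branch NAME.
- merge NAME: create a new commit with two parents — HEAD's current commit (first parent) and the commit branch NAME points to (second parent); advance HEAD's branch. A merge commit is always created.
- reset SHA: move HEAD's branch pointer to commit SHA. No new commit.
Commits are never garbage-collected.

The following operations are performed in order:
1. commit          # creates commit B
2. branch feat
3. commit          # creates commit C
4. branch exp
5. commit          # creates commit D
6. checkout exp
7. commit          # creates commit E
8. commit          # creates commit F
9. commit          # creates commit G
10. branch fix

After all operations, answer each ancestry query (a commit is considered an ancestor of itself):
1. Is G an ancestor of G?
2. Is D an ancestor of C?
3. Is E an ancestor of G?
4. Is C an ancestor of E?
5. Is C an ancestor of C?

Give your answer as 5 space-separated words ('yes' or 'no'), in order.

Answer: yes no yes yes yes

Derivation:
After op 1 (commit): HEAD=main@B [main=B]
After op 2 (branch): HEAD=main@B [feat=B main=B]
After op 3 (commit): HEAD=main@C [feat=B main=C]
After op 4 (branch): HEAD=main@C [exp=C feat=B main=C]
After op 5 (commit): HEAD=main@D [exp=C feat=B main=D]
After op 6 (checkout): HEAD=exp@C [exp=C feat=B main=D]
After op 7 (commit): HEAD=exp@E [exp=E feat=B main=D]
After op 8 (commit): HEAD=exp@F [exp=F feat=B main=D]
After op 9 (commit): HEAD=exp@G [exp=G feat=B main=D]
After op 10 (branch): HEAD=exp@G [exp=G feat=B fix=G main=D]
ancestors(G) = {A,B,C,E,F,G}; G in? yes
ancestors(C) = {A,B,C}; D in? no
ancestors(G) = {A,B,C,E,F,G}; E in? yes
ancestors(E) = {A,B,C,E}; C in? yes
ancestors(C) = {A,B,C}; C in? yes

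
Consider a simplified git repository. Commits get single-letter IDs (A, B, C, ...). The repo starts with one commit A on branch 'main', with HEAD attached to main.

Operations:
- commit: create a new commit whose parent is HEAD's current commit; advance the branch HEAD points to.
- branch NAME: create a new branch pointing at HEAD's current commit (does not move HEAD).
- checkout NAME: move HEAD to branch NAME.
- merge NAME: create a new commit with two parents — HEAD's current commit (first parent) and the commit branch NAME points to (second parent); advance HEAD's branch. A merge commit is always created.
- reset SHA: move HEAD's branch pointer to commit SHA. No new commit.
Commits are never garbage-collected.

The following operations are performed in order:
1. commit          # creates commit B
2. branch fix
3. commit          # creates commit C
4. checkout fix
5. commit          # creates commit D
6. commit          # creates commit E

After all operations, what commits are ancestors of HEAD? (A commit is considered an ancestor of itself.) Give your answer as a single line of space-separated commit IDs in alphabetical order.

Answer: A B D E

Derivation:
After op 1 (commit): HEAD=main@B [main=B]
After op 2 (branch): HEAD=main@B [fix=B main=B]
After op 3 (commit): HEAD=main@C [fix=B main=C]
After op 4 (checkout): HEAD=fix@B [fix=B main=C]
After op 5 (commit): HEAD=fix@D [fix=D main=C]
After op 6 (commit): HEAD=fix@E [fix=E main=C]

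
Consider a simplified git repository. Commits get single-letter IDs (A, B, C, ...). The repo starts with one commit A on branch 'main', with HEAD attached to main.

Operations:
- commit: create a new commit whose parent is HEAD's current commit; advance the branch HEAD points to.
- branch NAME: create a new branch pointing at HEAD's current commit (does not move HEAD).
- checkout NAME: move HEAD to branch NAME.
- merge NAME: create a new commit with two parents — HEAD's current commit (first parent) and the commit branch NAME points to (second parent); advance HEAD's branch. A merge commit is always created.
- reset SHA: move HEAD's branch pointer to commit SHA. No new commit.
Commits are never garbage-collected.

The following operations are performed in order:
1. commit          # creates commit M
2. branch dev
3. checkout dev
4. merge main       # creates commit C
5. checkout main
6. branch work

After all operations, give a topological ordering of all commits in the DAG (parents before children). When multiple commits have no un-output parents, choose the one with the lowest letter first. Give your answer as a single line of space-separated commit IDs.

After op 1 (commit): HEAD=main@M [main=M]
After op 2 (branch): HEAD=main@M [dev=M main=M]
After op 3 (checkout): HEAD=dev@M [dev=M main=M]
After op 4 (merge): HEAD=dev@C [dev=C main=M]
After op 5 (checkout): HEAD=main@M [dev=C main=M]
After op 6 (branch): HEAD=main@M [dev=C main=M work=M]
commit A: parents=[]
commit C: parents=['M', 'M']
commit M: parents=['A']

Answer: A M C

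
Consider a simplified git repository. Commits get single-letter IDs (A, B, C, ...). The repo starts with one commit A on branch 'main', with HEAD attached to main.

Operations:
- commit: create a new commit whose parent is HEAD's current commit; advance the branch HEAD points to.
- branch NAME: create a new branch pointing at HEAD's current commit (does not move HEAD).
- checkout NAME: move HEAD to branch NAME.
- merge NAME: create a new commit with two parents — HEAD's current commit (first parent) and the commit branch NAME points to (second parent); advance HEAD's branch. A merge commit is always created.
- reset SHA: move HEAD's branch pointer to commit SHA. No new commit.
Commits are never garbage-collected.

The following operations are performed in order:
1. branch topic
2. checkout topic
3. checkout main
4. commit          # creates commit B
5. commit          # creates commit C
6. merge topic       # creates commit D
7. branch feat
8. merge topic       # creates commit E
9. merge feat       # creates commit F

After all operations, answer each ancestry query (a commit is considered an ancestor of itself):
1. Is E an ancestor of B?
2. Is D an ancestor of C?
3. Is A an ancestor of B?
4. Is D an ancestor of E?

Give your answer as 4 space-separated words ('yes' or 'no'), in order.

After op 1 (branch): HEAD=main@A [main=A topic=A]
After op 2 (checkout): HEAD=topic@A [main=A topic=A]
After op 3 (checkout): HEAD=main@A [main=A topic=A]
After op 4 (commit): HEAD=main@B [main=B topic=A]
After op 5 (commit): HEAD=main@C [main=C topic=A]
After op 6 (merge): HEAD=main@D [main=D topic=A]
After op 7 (branch): HEAD=main@D [feat=D main=D topic=A]
After op 8 (merge): HEAD=main@E [feat=D main=E topic=A]
After op 9 (merge): HEAD=main@F [feat=D main=F topic=A]
ancestors(B) = {A,B}; E in? no
ancestors(C) = {A,B,C}; D in? no
ancestors(B) = {A,B}; A in? yes
ancestors(E) = {A,B,C,D,E}; D in? yes

Answer: no no yes yes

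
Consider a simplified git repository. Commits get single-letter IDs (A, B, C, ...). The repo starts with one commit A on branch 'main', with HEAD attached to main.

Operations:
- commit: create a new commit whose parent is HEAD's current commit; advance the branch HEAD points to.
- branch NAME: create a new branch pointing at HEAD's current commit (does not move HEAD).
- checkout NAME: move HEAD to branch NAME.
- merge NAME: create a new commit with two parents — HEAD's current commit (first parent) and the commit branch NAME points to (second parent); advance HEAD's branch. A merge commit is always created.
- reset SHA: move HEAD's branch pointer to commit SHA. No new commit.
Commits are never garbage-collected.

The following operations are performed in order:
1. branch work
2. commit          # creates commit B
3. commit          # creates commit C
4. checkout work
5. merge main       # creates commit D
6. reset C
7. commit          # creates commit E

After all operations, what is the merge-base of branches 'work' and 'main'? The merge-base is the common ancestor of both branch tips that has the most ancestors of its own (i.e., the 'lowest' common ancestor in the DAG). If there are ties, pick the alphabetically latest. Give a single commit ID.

Answer: C

Derivation:
After op 1 (branch): HEAD=main@A [main=A work=A]
After op 2 (commit): HEAD=main@B [main=B work=A]
After op 3 (commit): HEAD=main@C [main=C work=A]
After op 4 (checkout): HEAD=work@A [main=C work=A]
After op 5 (merge): HEAD=work@D [main=C work=D]
After op 6 (reset): HEAD=work@C [main=C work=C]
After op 7 (commit): HEAD=work@E [main=C work=E]
ancestors(work=E): ['A', 'B', 'C', 'E']
ancestors(main=C): ['A', 'B', 'C']
common: ['A', 'B', 'C']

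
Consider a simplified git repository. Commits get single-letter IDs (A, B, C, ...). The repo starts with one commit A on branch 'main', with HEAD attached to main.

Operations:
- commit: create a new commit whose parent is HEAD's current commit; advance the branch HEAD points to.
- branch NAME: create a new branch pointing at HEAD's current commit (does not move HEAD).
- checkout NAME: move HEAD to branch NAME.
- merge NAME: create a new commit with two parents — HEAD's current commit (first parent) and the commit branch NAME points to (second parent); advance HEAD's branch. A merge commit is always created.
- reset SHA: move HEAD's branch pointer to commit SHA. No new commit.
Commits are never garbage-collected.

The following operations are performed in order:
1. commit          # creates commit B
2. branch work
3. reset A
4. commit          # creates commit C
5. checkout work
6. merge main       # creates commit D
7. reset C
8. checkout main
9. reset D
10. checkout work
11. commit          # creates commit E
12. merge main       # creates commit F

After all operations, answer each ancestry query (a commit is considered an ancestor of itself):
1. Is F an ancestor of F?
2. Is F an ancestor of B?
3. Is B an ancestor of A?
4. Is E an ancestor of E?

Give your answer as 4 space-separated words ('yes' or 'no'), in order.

Answer: yes no no yes

Derivation:
After op 1 (commit): HEAD=main@B [main=B]
After op 2 (branch): HEAD=main@B [main=B work=B]
After op 3 (reset): HEAD=main@A [main=A work=B]
After op 4 (commit): HEAD=main@C [main=C work=B]
After op 5 (checkout): HEAD=work@B [main=C work=B]
After op 6 (merge): HEAD=work@D [main=C work=D]
After op 7 (reset): HEAD=work@C [main=C work=C]
After op 8 (checkout): HEAD=main@C [main=C work=C]
After op 9 (reset): HEAD=main@D [main=D work=C]
After op 10 (checkout): HEAD=work@C [main=D work=C]
After op 11 (commit): HEAD=work@E [main=D work=E]
After op 12 (merge): HEAD=work@F [main=D work=F]
ancestors(F) = {A,B,C,D,E,F}; F in? yes
ancestors(B) = {A,B}; F in? no
ancestors(A) = {A}; B in? no
ancestors(E) = {A,C,E}; E in? yes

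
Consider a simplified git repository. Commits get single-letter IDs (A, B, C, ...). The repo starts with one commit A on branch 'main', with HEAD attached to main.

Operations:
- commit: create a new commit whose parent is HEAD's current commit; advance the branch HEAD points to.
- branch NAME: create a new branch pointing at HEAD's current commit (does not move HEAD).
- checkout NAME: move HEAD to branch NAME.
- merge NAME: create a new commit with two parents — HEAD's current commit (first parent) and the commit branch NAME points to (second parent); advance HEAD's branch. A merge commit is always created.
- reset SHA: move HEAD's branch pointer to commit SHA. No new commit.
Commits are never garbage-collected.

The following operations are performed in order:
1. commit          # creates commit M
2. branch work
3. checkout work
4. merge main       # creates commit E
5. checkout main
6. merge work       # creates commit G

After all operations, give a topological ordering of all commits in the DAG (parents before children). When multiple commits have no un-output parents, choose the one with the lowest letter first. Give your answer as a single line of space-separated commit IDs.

Answer: A M E G

Derivation:
After op 1 (commit): HEAD=main@M [main=M]
After op 2 (branch): HEAD=main@M [main=M work=M]
After op 3 (checkout): HEAD=work@M [main=M work=M]
After op 4 (merge): HEAD=work@E [main=M work=E]
After op 5 (checkout): HEAD=main@M [main=M work=E]
After op 6 (merge): HEAD=main@G [main=G work=E]
commit A: parents=[]
commit E: parents=['M', 'M']
commit G: parents=['M', 'E']
commit M: parents=['A']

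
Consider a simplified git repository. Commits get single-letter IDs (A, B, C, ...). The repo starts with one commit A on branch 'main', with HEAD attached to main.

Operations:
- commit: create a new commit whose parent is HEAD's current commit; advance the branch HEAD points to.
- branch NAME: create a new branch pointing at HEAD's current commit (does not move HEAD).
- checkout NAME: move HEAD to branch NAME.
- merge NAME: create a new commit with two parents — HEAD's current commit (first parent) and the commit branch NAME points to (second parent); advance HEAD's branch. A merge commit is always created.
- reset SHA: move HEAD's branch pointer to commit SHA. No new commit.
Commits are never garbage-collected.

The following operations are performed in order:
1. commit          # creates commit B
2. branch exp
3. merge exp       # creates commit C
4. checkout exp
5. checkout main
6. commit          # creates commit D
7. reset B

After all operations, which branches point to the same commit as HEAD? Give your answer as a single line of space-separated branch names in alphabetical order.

After op 1 (commit): HEAD=main@B [main=B]
After op 2 (branch): HEAD=main@B [exp=B main=B]
After op 3 (merge): HEAD=main@C [exp=B main=C]
After op 4 (checkout): HEAD=exp@B [exp=B main=C]
After op 5 (checkout): HEAD=main@C [exp=B main=C]
After op 6 (commit): HEAD=main@D [exp=B main=D]
After op 7 (reset): HEAD=main@B [exp=B main=B]

Answer: exp main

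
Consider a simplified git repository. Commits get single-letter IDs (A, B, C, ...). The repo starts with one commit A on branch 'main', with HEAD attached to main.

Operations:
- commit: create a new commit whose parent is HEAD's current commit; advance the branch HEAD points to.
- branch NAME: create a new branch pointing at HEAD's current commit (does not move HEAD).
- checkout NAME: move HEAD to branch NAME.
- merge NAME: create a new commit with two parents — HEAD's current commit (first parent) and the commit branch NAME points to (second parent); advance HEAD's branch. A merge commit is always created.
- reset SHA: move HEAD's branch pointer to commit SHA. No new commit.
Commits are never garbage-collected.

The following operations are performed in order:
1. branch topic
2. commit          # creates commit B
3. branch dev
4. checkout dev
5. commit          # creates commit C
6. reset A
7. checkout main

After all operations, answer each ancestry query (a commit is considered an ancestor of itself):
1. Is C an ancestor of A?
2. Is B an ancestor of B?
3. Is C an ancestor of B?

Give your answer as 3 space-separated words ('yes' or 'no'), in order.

After op 1 (branch): HEAD=main@A [main=A topic=A]
After op 2 (commit): HEAD=main@B [main=B topic=A]
After op 3 (branch): HEAD=main@B [dev=B main=B topic=A]
After op 4 (checkout): HEAD=dev@B [dev=B main=B topic=A]
After op 5 (commit): HEAD=dev@C [dev=C main=B topic=A]
After op 6 (reset): HEAD=dev@A [dev=A main=B topic=A]
After op 7 (checkout): HEAD=main@B [dev=A main=B topic=A]
ancestors(A) = {A}; C in? no
ancestors(B) = {A,B}; B in? yes
ancestors(B) = {A,B}; C in? no

Answer: no yes no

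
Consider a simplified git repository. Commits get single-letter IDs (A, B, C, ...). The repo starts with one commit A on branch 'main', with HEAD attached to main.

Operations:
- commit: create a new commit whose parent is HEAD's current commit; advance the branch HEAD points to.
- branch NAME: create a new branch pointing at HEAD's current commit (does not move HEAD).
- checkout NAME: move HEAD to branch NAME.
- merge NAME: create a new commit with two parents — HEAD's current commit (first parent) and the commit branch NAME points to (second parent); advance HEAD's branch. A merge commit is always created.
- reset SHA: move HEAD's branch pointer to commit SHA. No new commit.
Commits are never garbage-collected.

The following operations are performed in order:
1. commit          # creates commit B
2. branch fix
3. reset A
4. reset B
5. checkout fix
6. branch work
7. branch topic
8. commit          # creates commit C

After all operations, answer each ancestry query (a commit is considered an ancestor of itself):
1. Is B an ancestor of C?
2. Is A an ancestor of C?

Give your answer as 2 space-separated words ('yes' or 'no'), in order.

After op 1 (commit): HEAD=main@B [main=B]
After op 2 (branch): HEAD=main@B [fix=B main=B]
After op 3 (reset): HEAD=main@A [fix=B main=A]
After op 4 (reset): HEAD=main@B [fix=B main=B]
After op 5 (checkout): HEAD=fix@B [fix=B main=B]
After op 6 (branch): HEAD=fix@B [fix=B main=B work=B]
After op 7 (branch): HEAD=fix@B [fix=B main=B topic=B work=B]
After op 8 (commit): HEAD=fix@C [fix=C main=B topic=B work=B]
ancestors(C) = {A,B,C}; B in? yes
ancestors(C) = {A,B,C}; A in? yes

Answer: yes yes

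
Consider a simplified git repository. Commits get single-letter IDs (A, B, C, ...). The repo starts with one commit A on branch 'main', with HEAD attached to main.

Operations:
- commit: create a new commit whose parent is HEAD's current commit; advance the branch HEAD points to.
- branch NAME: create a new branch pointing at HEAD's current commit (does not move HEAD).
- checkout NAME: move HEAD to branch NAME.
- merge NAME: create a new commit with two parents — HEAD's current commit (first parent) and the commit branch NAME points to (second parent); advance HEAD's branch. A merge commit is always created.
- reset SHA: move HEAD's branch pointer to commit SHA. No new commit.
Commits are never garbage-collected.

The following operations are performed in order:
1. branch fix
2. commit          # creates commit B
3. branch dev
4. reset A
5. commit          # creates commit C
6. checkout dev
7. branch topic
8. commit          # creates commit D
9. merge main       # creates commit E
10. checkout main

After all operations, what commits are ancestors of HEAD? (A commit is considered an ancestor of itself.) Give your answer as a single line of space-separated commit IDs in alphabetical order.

Answer: A C

Derivation:
After op 1 (branch): HEAD=main@A [fix=A main=A]
After op 2 (commit): HEAD=main@B [fix=A main=B]
After op 3 (branch): HEAD=main@B [dev=B fix=A main=B]
After op 4 (reset): HEAD=main@A [dev=B fix=A main=A]
After op 5 (commit): HEAD=main@C [dev=B fix=A main=C]
After op 6 (checkout): HEAD=dev@B [dev=B fix=A main=C]
After op 7 (branch): HEAD=dev@B [dev=B fix=A main=C topic=B]
After op 8 (commit): HEAD=dev@D [dev=D fix=A main=C topic=B]
After op 9 (merge): HEAD=dev@E [dev=E fix=A main=C topic=B]
After op 10 (checkout): HEAD=main@C [dev=E fix=A main=C topic=B]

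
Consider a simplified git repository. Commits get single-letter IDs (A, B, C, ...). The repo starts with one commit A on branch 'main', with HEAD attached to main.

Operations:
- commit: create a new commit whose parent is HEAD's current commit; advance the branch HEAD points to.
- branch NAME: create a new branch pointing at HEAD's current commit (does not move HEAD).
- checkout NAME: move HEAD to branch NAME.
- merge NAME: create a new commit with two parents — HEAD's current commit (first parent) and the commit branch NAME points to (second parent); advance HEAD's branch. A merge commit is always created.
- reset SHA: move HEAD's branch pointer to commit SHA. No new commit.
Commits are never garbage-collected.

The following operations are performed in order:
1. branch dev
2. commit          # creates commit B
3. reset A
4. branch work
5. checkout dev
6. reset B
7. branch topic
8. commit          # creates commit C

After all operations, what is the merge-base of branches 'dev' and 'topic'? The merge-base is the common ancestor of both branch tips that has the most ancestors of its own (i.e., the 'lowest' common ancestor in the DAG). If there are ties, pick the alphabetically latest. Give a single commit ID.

After op 1 (branch): HEAD=main@A [dev=A main=A]
After op 2 (commit): HEAD=main@B [dev=A main=B]
After op 3 (reset): HEAD=main@A [dev=A main=A]
After op 4 (branch): HEAD=main@A [dev=A main=A work=A]
After op 5 (checkout): HEAD=dev@A [dev=A main=A work=A]
After op 6 (reset): HEAD=dev@B [dev=B main=A work=A]
After op 7 (branch): HEAD=dev@B [dev=B main=A topic=B work=A]
After op 8 (commit): HEAD=dev@C [dev=C main=A topic=B work=A]
ancestors(dev=C): ['A', 'B', 'C']
ancestors(topic=B): ['A', 'B']
common: ['A', 'B']

Answer: B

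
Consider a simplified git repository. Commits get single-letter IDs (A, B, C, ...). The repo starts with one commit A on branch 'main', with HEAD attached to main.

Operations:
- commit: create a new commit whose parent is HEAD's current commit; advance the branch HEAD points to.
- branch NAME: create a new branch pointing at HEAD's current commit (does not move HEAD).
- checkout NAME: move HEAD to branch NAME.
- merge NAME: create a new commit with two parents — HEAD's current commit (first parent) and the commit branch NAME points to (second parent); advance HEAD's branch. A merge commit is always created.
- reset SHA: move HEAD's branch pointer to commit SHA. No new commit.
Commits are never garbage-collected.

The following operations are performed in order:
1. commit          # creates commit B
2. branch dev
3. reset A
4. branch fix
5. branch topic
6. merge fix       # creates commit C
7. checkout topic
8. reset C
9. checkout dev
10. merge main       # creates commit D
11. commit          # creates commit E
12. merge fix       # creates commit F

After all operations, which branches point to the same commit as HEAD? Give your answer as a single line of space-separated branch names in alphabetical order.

After op 1 (commit): HEAD=main@B [main=B]
After op 2 (branch): HEAD=main@B [dev=B main=B]
After op 3 (reset): HEAD=main@A [dev=B main=A]
After op 4 (branch): HEAD=main@A [dev=B fix=A main=A]
After op 5 (branch): HEAD=main@A [dev=B fix=A main=A topic=A]
After op 6 (merge): HEAD=main@C [dev=B fix=A main=C topic=A]
After op 7 (checkout): HEAD=topic@A [dev=B fix=A main=C topic=A]
After op 8 (reset): HEAD=topic@C [dev=B fix=A main=C topic=C]
After op 9 (checkout): HEAD=dev@B [dev=B fix=A main=C topic=C]
After op 10 (merge): HEAD=dev@D [dev=D fix=A main=C topic=C]
After op 11 (commit): HEAD=dev@E [dev=E fix=A main=C topic=C]
After op 12 (merge): HEAD=dev@F [dev=F fix=A main=C topic=C]

Answer: dev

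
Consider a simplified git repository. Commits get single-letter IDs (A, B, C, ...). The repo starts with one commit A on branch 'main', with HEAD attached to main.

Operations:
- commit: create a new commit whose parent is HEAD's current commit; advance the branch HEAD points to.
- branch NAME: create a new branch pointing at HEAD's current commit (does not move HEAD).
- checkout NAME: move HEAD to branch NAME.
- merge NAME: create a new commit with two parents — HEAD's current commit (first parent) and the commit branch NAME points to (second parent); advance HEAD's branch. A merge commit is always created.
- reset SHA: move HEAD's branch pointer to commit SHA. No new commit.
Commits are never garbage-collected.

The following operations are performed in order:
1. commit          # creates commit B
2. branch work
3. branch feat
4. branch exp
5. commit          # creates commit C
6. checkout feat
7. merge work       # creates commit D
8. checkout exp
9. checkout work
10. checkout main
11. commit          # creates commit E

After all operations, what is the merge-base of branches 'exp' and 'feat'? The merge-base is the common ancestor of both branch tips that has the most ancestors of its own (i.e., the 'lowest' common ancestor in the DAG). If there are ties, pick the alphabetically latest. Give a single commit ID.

After op 1 (commit): HEAD=main@B [main=B]
After op 2 (branch): HEAD=main@B [main=B work=B]
After op 3 (branch): HEAD=main@B [feat=B main=B work=B]
After op 4 (branch): HEAD=main@B [exp=B feat=B main=B work=B]
After op 5 (commit): HEAD=main@C [exp=B feat=B main=C work=B]
After op 6 (checkout): HEAD=feat@B [exp=B feat=B main=C work=B]
After op 7 (merge): HEAD=feat@D [exp=B feat=D main=C work=B]
After op 8 (checkout): HEAD=exp@B [exp=B feat=D main=C work=B]
After op 9 (checkout): HEAD=work@B [exp=B feat=D main=C work=B]
After op 10 (checkout): HEAD=main@C [exp=B feat=D main=C work=B]
After op 11 (commit): HEAD=main@E [exp=B feat=D main=E work=B]
ancestors(exp=B): ['A', 'B']
ancestors(feat=D): ['A', 'B', 'D']
common: ['A', 'B']

Answer: B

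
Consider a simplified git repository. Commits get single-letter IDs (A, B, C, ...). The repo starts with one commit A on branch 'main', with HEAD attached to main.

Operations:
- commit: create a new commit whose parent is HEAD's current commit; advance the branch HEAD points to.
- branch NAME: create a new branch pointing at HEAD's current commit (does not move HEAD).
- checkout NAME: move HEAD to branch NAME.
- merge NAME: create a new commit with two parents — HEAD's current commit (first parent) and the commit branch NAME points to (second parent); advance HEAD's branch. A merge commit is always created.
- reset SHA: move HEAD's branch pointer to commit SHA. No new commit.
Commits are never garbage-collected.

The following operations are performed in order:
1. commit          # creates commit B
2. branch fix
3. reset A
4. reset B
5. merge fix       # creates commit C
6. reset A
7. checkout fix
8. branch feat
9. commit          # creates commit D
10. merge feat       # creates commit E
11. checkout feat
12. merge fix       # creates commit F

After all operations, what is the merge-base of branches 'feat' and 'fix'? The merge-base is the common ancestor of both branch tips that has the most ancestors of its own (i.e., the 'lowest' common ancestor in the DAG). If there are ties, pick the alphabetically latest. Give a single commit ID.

Answer: E

Derivation:
After op 1 (commit): HEAD=main@B [main=B]
After op 2 (branch): HEAD=main@B [fix=B main=B]
After op 3 (reset): HEAD=main@A [fix=B main=A]
After op 4 (reset): HEAD=main@B [fix=B main=B]
After op 5 (merge): HEAD=main@C [fix=B main=C]
After op 6 (reset): HEAD=main@A [fix=B main=A]
After op 7 (checkout): HEAD=fix@B [fix=B main=A]
After op 8 (branch): HEAD=fix@B [feat=B fix=B main=A]
After op 9 (commit): HEAD=fix@D [feat=B fix=D main=A]
After op 10 (merge): HEAD=fix@E [feat=B fix=E main=A]
After op 11 (checkout): HEAD=feat@B [feat=B fix=E main=A]
After op 12 (merge): HEAD=feat@F [feat=F fix=E main=A]
ancestors(feat=F): ['A', 'B', 'D', 'E', 'F']
ancestors(fix=E): ['A', 'B', 'D', 'E']
common: ['A', 'B', 'D', 'E']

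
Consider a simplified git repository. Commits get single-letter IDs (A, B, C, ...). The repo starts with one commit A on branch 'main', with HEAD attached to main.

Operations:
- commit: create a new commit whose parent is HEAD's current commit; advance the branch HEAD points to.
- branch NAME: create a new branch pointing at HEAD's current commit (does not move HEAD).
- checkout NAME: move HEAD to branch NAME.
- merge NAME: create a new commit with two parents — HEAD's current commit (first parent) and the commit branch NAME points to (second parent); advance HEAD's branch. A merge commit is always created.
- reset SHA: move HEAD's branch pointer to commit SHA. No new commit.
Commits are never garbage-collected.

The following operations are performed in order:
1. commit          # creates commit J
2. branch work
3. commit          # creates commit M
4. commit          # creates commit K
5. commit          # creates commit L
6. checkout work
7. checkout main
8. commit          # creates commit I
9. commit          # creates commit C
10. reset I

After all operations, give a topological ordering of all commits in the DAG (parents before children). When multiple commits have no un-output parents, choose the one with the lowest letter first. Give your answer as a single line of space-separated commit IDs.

Answer: A J M K L I C

Derivation:
After op 1 (commit): HEAD=main@J [main=J]
After op 2 (branch): HEAD=main@J [main=J work=J]
After op 3 (commit): HEAD=main@M [main=M work=J]
After op 4 (commit): HEAD=main@K [main=K work=J]
After op 5 (commit): HEAD=main@L [main=L work=J]
After op 6 (checkout): HEAD=work@J [main=L work=J]
After op 7 (checkout): HEAD=main@L [main=L work=J]
After op 8 (commit): HEAD=main@I [main=I work=J]
After op 9 (commit): HEAD=main@C [main=C work=J]
After op 10 (reset): HEAD=main@I [main=I work=J]
commit A: parents=[]
commit C: parents=['I']
commit I: parents=['L']
commit J: parents=['A']
commit K: parents=['M']
commit L: parents=['K']
commit M: parents=['J']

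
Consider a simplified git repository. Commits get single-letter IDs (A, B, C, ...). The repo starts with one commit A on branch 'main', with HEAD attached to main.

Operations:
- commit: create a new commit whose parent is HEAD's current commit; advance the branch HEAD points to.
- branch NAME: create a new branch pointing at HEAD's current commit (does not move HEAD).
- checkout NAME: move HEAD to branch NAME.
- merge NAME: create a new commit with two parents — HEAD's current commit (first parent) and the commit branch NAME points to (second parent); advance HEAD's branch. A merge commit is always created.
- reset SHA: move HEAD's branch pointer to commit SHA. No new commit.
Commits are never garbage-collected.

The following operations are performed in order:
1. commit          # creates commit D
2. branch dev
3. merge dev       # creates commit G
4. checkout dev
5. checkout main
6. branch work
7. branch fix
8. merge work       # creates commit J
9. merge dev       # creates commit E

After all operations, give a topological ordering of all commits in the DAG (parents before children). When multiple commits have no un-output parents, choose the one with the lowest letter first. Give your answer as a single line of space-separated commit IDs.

Answer: A D G J E

Derivation:
After op 1 (commit): HEAD=main@D [main=D]
After op 2 (branch): HEAD=main@D [dev=D main=D]
After op 3 (merge): HEAD=main@G [dev=D main=G]
After op 4 (checkout): HEAD=dev@D [dev=D main=G]
After op 5 (checkout): HEAD=main@G [dev=D main=G]
After op 6 (branch): HEAD=main@G [dev=D main=G work=G]
After op 7 (branch): HEAD=main@G [dev=D fix=G main=G work=G]
After op 8 (merge): HEAD=main@J [dev=D fix=G main=J work=G]
After op 9 (merge): HEAD=main@E [dev=D fix=G main=E work=G]
commit A: parents=[]
commit D: parents=['A']
commit E: parents=['J', 'D']
commit G: parents=['D', 'D']
commit J: parents=['G', 'G']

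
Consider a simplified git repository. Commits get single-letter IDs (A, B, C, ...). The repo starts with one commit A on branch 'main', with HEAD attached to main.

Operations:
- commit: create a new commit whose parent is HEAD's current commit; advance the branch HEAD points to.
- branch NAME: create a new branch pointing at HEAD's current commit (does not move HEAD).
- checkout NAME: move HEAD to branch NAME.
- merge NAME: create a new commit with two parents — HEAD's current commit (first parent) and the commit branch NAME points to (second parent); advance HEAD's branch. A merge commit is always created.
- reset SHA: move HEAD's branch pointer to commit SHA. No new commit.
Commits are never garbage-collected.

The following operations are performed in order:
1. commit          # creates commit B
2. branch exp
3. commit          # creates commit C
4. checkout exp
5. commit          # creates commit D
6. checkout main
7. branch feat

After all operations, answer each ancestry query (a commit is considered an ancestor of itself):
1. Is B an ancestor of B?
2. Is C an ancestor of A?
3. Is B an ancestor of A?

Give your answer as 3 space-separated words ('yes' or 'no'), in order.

After op 1 (commit): HEAD=main@B [main=B]
After op 2 (branch): HEAD=main@B [exp=B main=B]
After op 3 (commit): HEAD=main@C [exp=B main=C]
After op 4 (checkout): HEAD=exp@B [exp=B main=C]
After op 5 (commit): HEAD=exp@D [exp=D main=C]
After op 6 (checkout): HEAD=main@C [exp=D main=C]
After op 7 (branch): HEAD=main@C [exp=D feat=C main=C]
ancestors(B) = {A,B}; B in? yes
ancestors(A) = {A}; C in? no
ancestors(A) = {A}; B in? no

Answer: yes no no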